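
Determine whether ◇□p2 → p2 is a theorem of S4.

No, not valid

Tableau for the negation ¬(◇□p2 → p2):
1. ¬(◇□p2 → p2), 0
2. ◇□p2, 0
3. ¬p2, 0
4. □p2, 1
5. p2, 1
Accessibility: 0R0, 0R1, 1R1
The negation has an open branch (countermodel exists).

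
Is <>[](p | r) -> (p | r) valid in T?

Tableau for the negation ~(<>[](p | r) -> (p | r)):
1. ~(<>[](p | r) -> (p | r)), u
2. <>[](p | r), u
3. ~(p | r), u
4. ~p, u
5. ~r, u
6. [](p | r), v
7. p | r, v
8. r, v
Accessibility: uRu, uRv, vRv
The negation has an open branch (countermodel exists).

No, not valid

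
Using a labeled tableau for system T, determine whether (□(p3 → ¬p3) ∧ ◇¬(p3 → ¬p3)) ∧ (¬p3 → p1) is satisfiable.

No, unsatisfiable

1. (□(p3 → ¬p3) ∧ ◇¬(p3 → ¬p3)) ∧ (¬p3 → p1), 0
2. □(p3 → ¬p3) ∧ ◇¬(p3 → ¬p3), 0
3. ¬p3 → p1, 0
4. □(p3 → ¬p3), 0
5. ◇¬(p3 → ¬p3), 0
6. p3 → ¬p3, 0
7. p1, 0
8. ¬p3, 0
9. ¬(p3 → ¬p3), 1
10. p3, 1
11. p3 → ¬p3, 1
12. ¬p3, 1
Accessibility: 0R0, 0R1, 1R1
Branch closes: p3 and ¬p3 both at 1.
All branches of the tableau close; one closing branch shown above.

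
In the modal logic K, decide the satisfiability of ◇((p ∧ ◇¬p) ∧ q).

1. ◇((p ∧ ◇¬p) ∧ q), u
2. (p ∧ ◇¬p) ∧ q, v
3. p ∧ ◇¬p, v
4. q, v
5. p, v
6. ◇¬p, v
7. ¬p, w
Accessibility: uRv, vRw

Satisfiable (open branch found)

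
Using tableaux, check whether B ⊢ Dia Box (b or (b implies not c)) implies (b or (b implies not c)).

Tableau for the negation not (Dia Box (b or (b implies not c)) implies (b or (b implies not c))):
1. not (Dia Box (b or (b implies not c)) implies (b or (b implies not c))), u
2. Dia Box (b or (b implies not c)), u
3. not (b or (b implies not c)), u
4. not b, u
5. not (b implies not c), u
6. b, u
7. c, u
Accessibility: uRu
Branch closes: b and not b both at u.
All branches of the negation close; one closing branch shown above.

Yes, valid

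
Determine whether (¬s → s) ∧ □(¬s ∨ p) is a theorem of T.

Tableau for the negation ¬((¬s → s) ∧ □(¬s ∨ p)):
1. ¬((¬s → s) ∧ □(¬s ∨ p)), w0
2. ¬□(¬s ∨ p), w0   [¬∧-rule on 1 (branches; this branch)]
3. ¬(¬s ∨ p), w1   [¬□-rule on 2: fresh world w1, w0Rw1]
4. s, w1   [¬∨-rule on 3]
5. ¬p, w1   [¬∨-rule on 3]
Accessibility: w0Rw0, w0Rw1, w1Rw1
The negation has an open branch (countermodel exists).

Invalid (countermodel exists)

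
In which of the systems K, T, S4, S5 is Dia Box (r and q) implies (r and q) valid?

S5-tableau for the negation not (Dia Box (r and q) implies (r and q)):
1. not (Dia Box (r and q) implies (r and q)), u
2. Dia Box (r and q), u
3. not (r and q), u
4. not q, u
5. Box (r and q), v
6. r and q, u
7. r, u
8. q, u
Accessibility: uRu, uRv, vRu, vRv
Branch closes: q and not q both at u.
Every branch closes (one shown): valid in S5.
S4-tableau for the negation not (Dia Box (r and q) implies (r and q)):
1. not (Dia Box (r and q) implies (r and q)), u
2. Dia Box (r and q), u
3. not (r and q), u
4. not q, u
5. Box (r and q), v
6. r and q, v
7. r, v
8. q, v
Accessibility: uRu, uRv, vRv
Complete open branch: countermodel on an S4-frame, so not valid in S4, nor in K, T (the same frame is also a K-frame and a T-frame).

S5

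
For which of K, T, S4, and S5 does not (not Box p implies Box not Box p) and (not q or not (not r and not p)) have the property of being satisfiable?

S4-tableau for the formula:
1. not (not Box p implies Box not Box p) and (not q or not (not r and not p)), w0
2. not (not Box p implies Box not Box p), w0
3. not q or not (not r and not p), w0
4. not Box p, w0
5. not Box not Box p, w0
6. not (not r and not p), w0
7. p, w0
8. not p, w1
9. Box p, w2
10. p, w2
Accessibility: w0Rw0, w0Rw1, w0Rw2, w1Rw1, w2Rw2
Complete open branch: satisfiable in S4, hence also in K, T (this S4-model is also a K-model and a T-model).
S5-tableau for the formula:
1. not (not Box p implies Box not Box p) and (not q or not (not r and not p)), w0
2. not (not Box p implies Box not Box p), w0
3. not q or not (not r and not p), w0
4. not Box p, w0
5. not Box not Box p, w0
6. not (not r and not p), w0
7. r, w0
8. not p, w1
9. Box p, w2
10. p, w0
11. p, w1
Accessibility: w0Rw0, w0Rw1, w0Rw2, w1Rw0, w1Rw1, w1Rw2, w2Rw0, w2Rw1, w2Rw2
Branch closes: p and not p both at w1.
Every branch closes (one shown): unsatisfiable in S5.

K, T, S4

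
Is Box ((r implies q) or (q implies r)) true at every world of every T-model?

Tableau for the negation not Box ((r implies q) or (q implies r)):
1. not Box ((r implies q) or (q implies r)), u
2. not ((r implies q) or (q implies r)), v   [neg-Box-rule on 1: fresh world v, uRv]
3. not (r implies q), v   [neg-or-rule on 2]
4. not (q implies r), v   [neg-or-rule on 2]
5. r, v   [neg-implies-rule on 3]
6. not q, v   [neg-implies-rule on 3]
7. q, v   [neg-implies-rule on 4]
8. not r, v   [neg-implies-rule on 4]
Accessibility: uRu, uRv, vRv
Branch closes: q and not q both at v.
All branches of the negation close; one closing branch shown above.

Valid in T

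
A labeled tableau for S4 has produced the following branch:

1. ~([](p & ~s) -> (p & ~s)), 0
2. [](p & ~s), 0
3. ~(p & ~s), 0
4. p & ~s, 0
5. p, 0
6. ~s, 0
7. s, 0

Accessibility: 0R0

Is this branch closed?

Both s and ~s appear at 0.

Yes, closed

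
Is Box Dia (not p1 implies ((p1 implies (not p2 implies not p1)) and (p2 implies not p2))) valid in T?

Tableau for the negation not Box Dia (not p1 implies ((p1 implies (not p2 implies not p1)) and (p2 implies not p2))):
1. not Box Dia (not p1 implies ((p1 implies (not p2 implies not p1)) and (p2 implies not p2))), u
2. not Dia (not p1 implies ((p1 implies (not p2 implies not p1)) and (p2 implies not p2))), v
3. not (not p1 implies ((p1 implies (not p2 implies not p1)) and (p2 implies not p2))), v
4. not p1, v
5. not ((p1 implies (not p2 implies not p1)) and (p2 implies not p2)), v
6. not (p2 implies not p2), v
7. p2, v
Accessibility: uRu, uRv, vRv
The negation has an open branch (countermodel exists).

No, not valid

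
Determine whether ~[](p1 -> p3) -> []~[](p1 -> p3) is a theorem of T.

Tableau for the negation ~(~[](p1 -> p3) -> []~[](p1 -> p3)):
1. ~(~[](p1 -> p3) -> []~[](p1 -> p3)), u
2. ~[](p1 -> p3), u
3. ~[]~[](p1 -> p3), u
4. ~(p1 -> p3), v
5. p1, v
6. ~p3, v
7. [](p1 -> p3), w
8. p1 -> p3, w
9. p3, w
Accessibility: uRu, uRv, uRw, vRv, wRw
The negation has an open branch (countermodel exists).

No, not valid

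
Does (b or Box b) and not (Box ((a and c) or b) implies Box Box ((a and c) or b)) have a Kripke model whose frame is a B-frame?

Satisfiable

1. (b or Box b) and not (Box ((a and c) or b) implies Box Box ((a and c) or b)), 0
2. b or Box b, 0
3. not (Box ((a and c) or b) implies Box Box ((a and c) or b)), 0
4. Box ((a and c) or b), 0
5. not Box Box ((a and c) or b), 0
6. (a and c) or b, 0
7. Box b, 0
8. b, 0
9. not Box ((a and c) or b), 1
10. (a and c) or b, 1
11. b, 1
12. not ((a and c) or b), 2
13. not (a and c), 2
14. not b, 2
15. not c, 2
Accessibility: 0R0, 0R1, 1R0, 1R1, 1R2, 2R1, 2R2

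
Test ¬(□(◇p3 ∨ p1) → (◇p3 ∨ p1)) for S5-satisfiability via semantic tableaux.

1. ¬(□(◇p3 ∨ p1) → (◇p3 ∨ p1)), w0
2. □(◇p3 ∨ p1), w0
3. ¬(◇p3 ∨ p1), w0
4. ¬◇p3, w0
5. ¬p1, w0
6. ◇p3 ∨ p1, w0
7. ¬p3, w0
8. ◇p3, w0
9. p3, w1
10. ◇p3 ∨ p1, w1
11. ¬p3, w1
Accessibility: w0Rw0, w0Rw1, w1Rw0, w1Rw1
Branch closes: p3 and ¬p3 both at w1.
Every branch closes; the branch above is one of them.

No, unsatisfiable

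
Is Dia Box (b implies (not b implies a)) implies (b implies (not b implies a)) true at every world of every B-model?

Yes, valid

Tableau for the negation not (Dia Box (b implies (not b implies a)) implies (b implies (not b implies a))):
1. not (Dia Box (b implies (not b implies a)) implies (b implies (not b implies a))), w0
2. Dia Box (b implies (not b implies a)), w0
3. not (b implies (not b implies a)), w0
4. b, w0
5. not (not b implies a), w0
6. not b, w0
7. not a, w0
Accessibility: w0Rw0
Branch closes: b and not b both at w0.
Every branch of the negation's tableau closes; the branch above is one of them.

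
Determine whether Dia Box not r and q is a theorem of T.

Tableau for the negation not (Dia Box not r and q):
1. not (Dia Box not r and q), w0
2. not q, w0
Accessibility: w0Rw0
The negation has an open branch (countermodel exists).

No, not valid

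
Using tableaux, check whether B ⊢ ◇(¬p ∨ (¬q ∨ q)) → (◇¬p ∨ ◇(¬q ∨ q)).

Tableau for the negation ¬(◇(¬p ∨ (¬q ∨ q)) → (◇¬p ∨ ◇(¬q ∨ q))):
1. ¬(◇(¬p ∨ (¬q ∨ q)) → (◇¬p ∨ ◇(¬q ∨ q))), u
2. ◇(¬p ∨ (¬q ∨ q)), u
3. ¬(◇¬p ∨ ◇(¬q ∨ q)), u
4. ¬◇¬p, u
5. ¬◇(¬q ∨ q), u
6. p, u
7. ¬(¬q ∨ q), u
8. q, u
9. ¬q, u
Accessibility: uRu
Branch closes: q and ¬q both at u.
All branches of the negation close; one closing branch shown above.

Valid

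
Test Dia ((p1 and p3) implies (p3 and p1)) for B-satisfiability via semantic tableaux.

Yes, satisfiable

1. Dia ((p1 and p3) implies (p3 and p1)), u
2. (p1 and p3) implies (p3 and p1), v
3. p3 and p1, v
4. p3, v
5. p1, v
Accessibility: uRu, uRv, vRu, vRv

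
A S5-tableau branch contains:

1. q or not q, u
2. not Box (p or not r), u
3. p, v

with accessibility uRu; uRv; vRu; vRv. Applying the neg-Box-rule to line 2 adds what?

a fresh world w with uRw, and not (p or not r) at w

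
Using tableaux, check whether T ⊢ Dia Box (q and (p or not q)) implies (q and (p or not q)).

Invalid (countermodel exists)

Tableau for the negation not (Dia Box (q and (p or not q)) implies (q and (p or not q))):
1. not (Dia Box (q and (p or not q)) implies (q and (p or not q))), u
2. Dia Box (q and (p or not q)), u   [neg-implies-rule on 1]
3. not (q and (p or not q)), u   [neg-implies-rule on 1]
4. not (p or not q), u   [neg-and-rule on 3 (branches; this branch)]
5. not p, u   [neg-or-rule on 4]
6. q, u   [neg-or-rule on 4]
7. Box (q and (p or not q)), v   [Dia-rule on 2: fresh world v, uRv]
8. q and (p or not q), v   [Box-rule on 7 via vRv]
9. q, v   [and-rule on 8]
10. p or not q, v   [and-rule on 8]
11. p, v   [or-rule on 10 (branches; this branch)]
Accessibility: uRu, uRv, vRv
The negation has an open branch (countermodel exists).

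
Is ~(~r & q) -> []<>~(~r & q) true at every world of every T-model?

Not valid

Tableau for the negation ~(~(~r & q) -> []<>~(~r & q)):
1. ~(~(~r & q) -> []<>~(~r & q)), u
2. ~(~r & q), u
3. ~[]<>~(~r & q), u
4. ~q, u
5. ~<>~(~r & q), v
6. ~r & q, v
7. ~r, v
8. q, v
Accessibility: uRu, uRv, vRv
The negation has an open branch (countermodel exists).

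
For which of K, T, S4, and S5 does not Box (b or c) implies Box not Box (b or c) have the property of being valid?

S5-tableau for the negation not (not Box (b or c) implies Box not Box (b or c)):
1. not (not Box (b or c) implies Box not Box (b or c)), 0
2. not Box (b or c), 0
3. not Box not Box (b or c), 0
4. not (b or c), 1
5. not b, 1
6. not c, 1
7. Box (b or c), 2
8. b or c, 0
9. b or c, 1
10. b or c, 2
11. c, 0
12. c, 1
Accessibility: 0R0, 0R1, 0R2, 1R0, 1R1, 1R2, 2R0, 2R1, 2R2
Branch closes: c and not c both at 1.
Every branch closes (one shown): valid in S5.
S4-tableau for the negation not (not Box (b or c) implies Box not Box (b or c)):
1. not (not Box (b or c) implies Box not Box (b or c)), 0
2. not Box (b or c), 0
3. not Box not Box (b or c), 0
4. not (b or c), 1
5. not b, 1
6. not c, 1
7. Box (b or c), 2
8. b or c, 2
9. c, 2
Accessibility: 0R0, 0R1, 0R2, 1R1, 2R2
Complete open branch: countermodel on an S4-frame, so not valid in S4, nor in K, T (the same frame is also a K-frame and a T-frame).

S5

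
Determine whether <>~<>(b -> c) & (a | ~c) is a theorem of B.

Tableau for the negation ~(<>~<>(b -> c) & (a | ~c)):
1. ~(<>~<>(b -> c) & (a | ~c)), 0
2. ~(a | ~c), 0   [~&-rule on 1 (branches; this branch)]
3. ~a, 0   [~|-rule on 2]
4. c, 0   [~|-rule on 2]
Accessibility: 0R0
The negation has an open branch (countermodel exists).

No, not valid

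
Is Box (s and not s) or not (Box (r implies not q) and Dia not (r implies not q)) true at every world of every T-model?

Yes, valid

Tableau for the negation not (Box (s and not s) or not (Box (r implies not q) and Dia not (r implies not q))):
1. not (Box (s and not s) or not (Box (r implies not q) and Dia not (r implies not q))), 0
2. not Box (s and not s), 0
3. Box (r implies not q) and Dia not (r implies not q), 0
4. Box (r implies not q), 0
5. Dia not (r implies not q), 0
6. r implies not q, 0
7. not q, 0
8. not (s and not s), 1
9. r implies not q, 1
10. s, 1
11. not q, 1
12. not (r implies not q), 2
13. r, 2
14. q, 2
15. r implies not q, 2
16. not q, 2
Accessibility: 0R0, 0R1, 0R2, 1R1, 2R2
Branch closes: q and not q both at 2.
Every branch of the negation's tableau closes; the branch above is one of them.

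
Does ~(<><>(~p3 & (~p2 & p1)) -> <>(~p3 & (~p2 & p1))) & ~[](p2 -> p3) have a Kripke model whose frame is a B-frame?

1. ~(<><>(~p3 & (~p2 & p1)) -> <>(~p3 & (~p2 & p1))) & ~[](p2 -> p3), w0
2. ~(<><>(~p3 & (~p2 & p1)) -> <>(~p3 & (~p2 & p1))), w0
3. ~[](p2 -> p3), w0
4. <><>(~p3 & (~p2 & p1)), w0
5. ~<>(~p3 & (~p2 & p1)), w0
6. ~(~p3 & (~p2 & p1)), w0
7. ~(~p2 & p1), w0
8. ~p1, w0
9. ~(p2 -> p3), w1
10. p2, w1
11. ~p3, w1
12. ~(~p3 & (~p2 & p1)), w1
13. ~(~p2 & p1), w1
14. ~p1, w1
15. <>(~p3 & (~p2 & p1)), w2
16. ~(~p3 & (~p2 & p1)), w2
17. ~(~p2 & p1), w2
18. ~p1, w2
19. ~p3 & (~p2 & p1), w3
20. ~p3, w3
21. ~p2 & p1, w3
22. ~p2, w3
23. p1, w3
Accessibility: w0Rw0, w0Rw1, w0Rw2, w1Rw0, w1Rw1, w2Rw0, w2Rw2, w2Rw3, w3Rw2, w3Rw3

Yes, satisfiable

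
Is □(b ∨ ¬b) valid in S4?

Valid

Tableau for the negation ¬□(b ∨ ¬b):
1. ¬□(b ∨ ¬b), 0
2. ¬(b ∨ ¬b), 1
3. ¬b, 1
4. b, 1
Accessibility: 0R0, 0R1, 1R1
Branch closes: b and ¬b both at 1.
Every branch of the negation's tableau closes; the branch above is one of them.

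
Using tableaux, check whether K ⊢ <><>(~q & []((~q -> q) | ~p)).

No, not valid

Tableau for the negation ~<><>(~q & []((~q -> q) | ~p)):
1. ~<><>(~q & []((~q -> q) | ~p)), u
The negation has an open branch (countermodel exists).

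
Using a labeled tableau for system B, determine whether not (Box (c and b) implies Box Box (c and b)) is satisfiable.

1. not (Box (c and b) implies Box Box (c and b)), u
2. Box (c and b), u
3. not Box Box (c and b), u
4. c and b, u
5. c, u
6. b, u
7. not Box (c and b), v
8. c and b, v
9. c, v
10. b, v
11. not (c and b), w
12. not b, w
Accessibility: uRu, uRv, vRu, vRv, vRw, wRv, wRw

Satisfiable (open branch found)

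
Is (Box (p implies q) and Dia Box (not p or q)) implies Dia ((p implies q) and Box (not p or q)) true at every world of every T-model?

Tableau for the negation not ((Box (p implies q) and Dia Box (not p or q)) implies Dia ((p implies q) and Box (not p or q))):
1. not ((Box (p implies q) and Dia Box (not p or q)) implies Dia ((p implies q) and Box (not p or q))), 0
2. Box (p implies q) and Dia Box (not p or q), 0
3. not Dia ((p implies q) and Box (not p or q)), 0
4. Box (p implies q), 0
5. Dia Box (not p or q), 0
6. not ((p implies q) and Box (not p or q)), 0
7. p implies q, 0
8. not Box (not p or q), 0
9. q, 0
10. Box (not p or q), 1
11. not ((p implies q) and Box (not p or q)), 1
12. p implies q, 1
13. not p or q, 1
14. not Box (not p or q), 1
15. q, 1
16. not (not p or q), 2
17. p, 2
18. not q, 2
19. not ((p implies q) and Box (not p or q)), 2
20. p implies q, 2
21. not (p implies q), 2
22. q, 2
Accessibility: 0R0, 0R1, 0R2, 1R1, 2R2
Branch closes: q and not q both at 2.
Every branch of the negation's tableau closes; the branch above is one of them.

Valid in T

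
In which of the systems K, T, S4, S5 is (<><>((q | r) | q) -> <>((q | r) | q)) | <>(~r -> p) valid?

T-tableau for the negation ~((<><>((q | r) | q) -> <>((q | r) | q)) | <>(~r -> p)):
1. ~((<><>((q | r) | q) -> <>((q | r) | q)) | <>(~r -> p)), u
2. ~(<><>((q | r) | q) -> <>((q | r) | q)), u
3. ~<>(~r -> p), u
4. <><>((q | r) | q), u
5. ~<>((q | r) | q), u
6. ~(~r -> p), u
7. ~r, u
8. ~p, u
9. ~((q | r) | q), u
10. ~(q | r), u
11. ~q, u
12. <>((q | r) | q), v
13. ~(~r -> p), v
14. ~r, v
15. ~p, v
16. ~((q | r) | q), v
17. ~(q | r), v
18. ~q, v
19. (q | r) | q, w
20. q, w
Accessibility: uRu, uRv, vRv, vRw, wRw
Complete open branch: countermodel on a T-frame, so not valid in T, nor in K (the same frame is also a K-frame).
S4-tableau for the negation ~((<><>((q | r) | q) -> <>((q | r) | q)) | <>(~r -> p)):
1. ~((<><>((q | r) | q) -> <>((q | r) | q)) | <>(~r -> p)), u
2. ~(<><>((q | r) | q) -> <>((q | r) | q)), u
3. ~<>(~r -> p), u
4. <><>((q | r) | q), u
5. ~<>((q | r) | q), u
6. ~(~r -> p), u
7. ~r, u
8. ~p, u
9. ~((q | r) | q), u
10. ~(q | r), u
11. ~q, u
12. <>((q | r) | q), v
13. ~(~r -> p), v
14. ~r, v
15. ~p, v
16. ~((q | r) | q), v
17. ~(q | r), v
18. ~q, v
19. (q | r) | q, w
20. ~(~r -> p), w
21. ~r, w
22. ~p, w
23. ~((q | r) | q), w
24. ~(q | r), w
25. ~q, w
26. q | r, w
27. r, w
Accessibility: uRu, uRv, uRw, vRv, vRw, wRw
Branch closes: r and ~r both at w.
Every branch closes (one shown): valid in S4, hence also in S5 (every theorem of S4 is a theorem of S5).

S4, S5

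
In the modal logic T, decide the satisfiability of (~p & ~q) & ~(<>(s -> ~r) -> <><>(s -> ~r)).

1. (~p & ~q) & ~(<>(s -> ~r) -> <><>(s -> ~r)), u
2. ~p & ~q, u
3. ~(<>(s -> ~r) -> <><>(s -> ~r)), u
4. ~p, u
5. ~q, u
6. <>(s -> ~r), u
7. ~<><>(s -> ~r), u
8. ~<>(s -> ~r), u
9. ~(s -> ~r), u
10. s, u
11. r, u
12. s -> ~r, v
13. ~<>(s -> ~r), v
14. ~(s -> ~r), v
15. s, v
16. r, v
17. ~r, v
Accessibility: uRu, uRv, vRv
Branch closes: r and ~r both at v.
Every branch closes; the branch above is one of them.

No, unsatisfiable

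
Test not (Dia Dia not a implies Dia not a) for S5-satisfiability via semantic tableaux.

Unsatisfiable (every branch closes)

1. not (Dia Dia not a implies Dia not a), w0
2. Dia Dia not a, w0   [neg-implies-rule on 1]
3. not Dia not a, w0   [neg-implies-rule on 1]
4. a, w0   [neg-Dia-rule on 3 via w0Rw0]
5. Dia not a, w1   [Dia-rule on 2: fresh world w1, w0Rw1]
6. a, w1   [neg-Dia-rule on 3 via w0Rw1]
7. not a, w2   [Dia-rule on 5: fresh world w2, w1Rw2]
8. a, w2   [neg-Dia-rule on 3 via w0Rw2]
Accessibility: w0Rw0, w0Rw1, w0Rw2, w1Rw0, w1Rw1, w1Rw2, w2Rw0, w2Rw1, w2Rw2
Branch closes: a and not a both at w2.
(One branch shown.) All branches close.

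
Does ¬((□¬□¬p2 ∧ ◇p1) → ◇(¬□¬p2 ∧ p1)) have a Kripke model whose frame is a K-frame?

1. ¬((□¬□¬p2 ∧ ◇p1) → ◇(¬□¬p2 ∧ p1)), u
2. □¬□¬p2 ∧ ◇p1, u   [¬→-rule on 1]
3. ¬◇(¬□¬p2 ∧ p1), u   [¬→-rule on 1]
4. □¬□¬p2, u   [∧-rule on 2]
5. ◇p1, u   [∧-rule on 2]
6. p1, v   [◇-rule on 5: fresh world v, uRv]
7. ¬(¬□¬p2 ∧ p1), v   [¬◇-rule on 3 via uRv]
8. ¬□¬p2, v   [□-rule on 4 via uRv]
9. □¬p2, v   [¬∧-rule on 7 (branches; this branch)]
10. p2, w   [¬□-rule on 8: fresh world w, vRw]
11. ¬p2, w   [□-rule on 9 via vRw]
Accessibility: uRv, vRw
Branch closes: p2 and ¬p2 both at w.
(One branch shown.) All branches close.

Unsatisfiable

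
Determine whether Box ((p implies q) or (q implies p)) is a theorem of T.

Tableau for the negation not Box ((p implies q) or (q implies p)):
1. not Box ((p implies q) or (q implies p)), 0
2. not ((p implies q) or (q implies p)), 1   [neg-Box-rule on 1: fresh world 1, 0R1]
3. not (p implies q), 1   [neg-or-rule on 2]
4. not (q implies p), 1   [neg-or-rule on 2]
5. p, 1   [neg-implies-rule on 3]
6. not q, 1   [neg-implies-rule on 3]
7. q, 1   [neg-implies-rule on 4]
8. not p, 1   [neg-implies-rule on 4]
Accessibility: 0R0, 0R1, 1R1
Branch closes: q and not q both at 1.
All branches of the negation close; one closing branch shown above.

Yes, valid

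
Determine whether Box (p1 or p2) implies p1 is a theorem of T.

Not valid

Tableau for the negation not (Box (p1 or p2) implies p1):
1. not (Box (p1 or p2) implies p1), 0
2. Box (p1 or p2), 0
3. not p1, 0
4. p1 or p2, 0
5. p2, 0
Accessibility: 0R0
The negation has an open branch (countermodel exists).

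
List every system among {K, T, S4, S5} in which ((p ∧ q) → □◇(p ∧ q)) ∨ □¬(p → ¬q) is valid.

S5

S4-tableau for the negation ¬(((p ∧ q) → □◇(p ∧ q)) ∨ □¬(p → ¬q)):
1. ¬(((p ∧ q) → □◇(p ∧ q)) ∨ □¬(p → ¬q)), 0
2. ¬((p ∧ q) → □◇(p ∧ q)), 0
3. ¬□¬(p → ¬q), 0
4. p ∧ q, 0
5. ¬□◇(p ∧ q), 0
6. p, 0
7. q, 0
8. p → ¬q, 1
9. ¬q, 1
10. ¬◇(p ∧ q), 2
11. ¬(p ∧ q), 2
12. ¬q, 2
Accessibility: 0R0, 0R1, 0R2, 1R1, 2R2
Complete open branch: countermodel on an S4-frame, so not valid in S4, nor in K, T (the same frame is also a K-frame and a T-frame).
S5-tableau for the negation ¬(((p ∧ q) → □◇(p ∧ q)) ∨ □¬(p → ¬q)):
1. ¬(((p ∧ q) → □◇(p ∧ q)) ∨ □¬(p → ¬q)), 0
2. ¬((p ∧ q) → □◇(p ∧ q)), 0
3. ¬□¬(p → ¬q), 0
4. p ∧ q, 0
5. ¬□◇(p ∧ q), 0
6. p, 0
7. q, 0
8. p → ¬q, 1
9. ¬q, 1
10. ¬◇(p ∧ q), 2
11. ¬(p ∧ q), 0
12. ¬(p ∧ q), 1
13. ¬(p ∧ q), 2
14. ¬q, 0
Accessibility: 0R0, 0R1, 0R2, 1R0, 1R1, 1R2, 2R0, 2R1, 2R2
Branch closes: q and ¬q both at 0.
Every branch closes (one shown): valid in S5.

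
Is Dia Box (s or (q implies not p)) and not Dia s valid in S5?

Tableau for the negation not (Dia Box (s or (q implies not p)) and not Dia s):
1. not (Dia Box (s or (q implies not p)) and not Dia s), w0
2. Dia s, w0
3. s, w1
Accessibility: w0Rw0, w0Rw1, w1Rw0, w1Rw1
The negation has an open branch (countermodel exists).

No, not valid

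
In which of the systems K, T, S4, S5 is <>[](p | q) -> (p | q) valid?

S5

S4-tableau for the negation ~(<>[](p | q) -> (p | q)):
1. ~(<>[](p | q) -> (p | q)), u
2. <>[](p | q), u
3. ~(p | q), u
4. ~p, u
5. ~q, u
6. [](p | q), v
7. p | q, v
8. q, v
Accessibility: uRu, uRv, vRv
Complete open branch: countermodel on an S4-frame, so not valid in S4, nor in K, T (the same frame is also a K-frame and a T-frame).
S5-tableau for the negation ~(<>[](p | q) -> (p | q)):
1. ~(<>[](p | q) -> (p | q)), u
2. <>[](p | q), u
3. ~(p | q), u
4. ~p, u
5. ~q, u
6. [](p | q), v
7. p | q, u
8. p | q, v
9. q, u
Accessibility: uRu, uRv, vRu, vRv
Branch closes: q and ~q both at u.
Every branch closes (one shown): valid in S5.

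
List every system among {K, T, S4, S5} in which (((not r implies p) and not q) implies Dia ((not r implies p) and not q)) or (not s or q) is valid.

T, S4, S5

K-tableau for the negation not ((((not r implies p) and not q) implies Dia ((not r implies p) and not q)) or (not s or q)):
1. not ((((not r implies p) and not q) implies Dia ((not r implies p) and not q)) or (not s or q)), w0
2. not (((not r implies p) and not q) implies Dia ((not r implies p) and not q)), w0
3. not (not s or q), w0
4. (not r implies p) and not q, w0
5. not Dia ((not r implies p) and not q), w0
6. s, w0
7. not q, w0
8. not r implies p, w0
9. p, w0
Complete open branch: countermodel on a K-frame, so not valid in K.
T-tableau for the negation not ((((not r implies p) and not q) implies Dia ((not r implies p) and not q)) or (not s or q)):
1. not ((((not r implies p) and not q) implies Dia ((not r implies p) and not q)) or (not s or q)), w0
2. not (((not r implies p) and not q) implies Dia ((not r implies p) and not q)), w0
3. not (not s or q), w0
4. (not r implies p) and not q, w0
5. not Dia ((not r implies p) and not q), w0
6. s, w0
7. not q, w0
8. not r implies p, w0
9. not ((not r implies p) and not q), w0
10. p, w0
11. not (not r implies p), w0
12. not r, w0
13. not p, w0
Accessibility: w0Rw0
Branch closes: p and not p both at w0.
Every branch closes (one shown): valid in T, hence also in S4, S5 (every theorem of T is a theorem of S4 and S5).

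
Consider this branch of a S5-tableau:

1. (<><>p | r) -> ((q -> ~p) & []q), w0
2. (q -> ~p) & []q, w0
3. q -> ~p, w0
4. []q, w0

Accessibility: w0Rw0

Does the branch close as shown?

No, open

No world carries both an atom and its negation.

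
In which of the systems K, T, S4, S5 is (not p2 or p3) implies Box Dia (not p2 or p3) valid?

S5-tableau for the negation not ((not p2 or p3) implies Box Dia (not p2 or p3)):
1. not ((not p2 or p3) implies Box Dia (not p2 or p3)), u
2. not p2 or p3, u   [neg-implies-rule on 1]
3. not Box Dia (not p2 or p3), u   [neg-implies-rule on 1]
4. p3, u   [or-rule on 2 (branches; this branch)]
5. not Dia (not p2 or p3), v   [neg-Box-rule on 3: fresh world v, uRv]
6. not (not p2 or p3), u   [neg-Dia-rule on 5 via vRu]
7. p2, u   [neg-or-rule on 6]
8. not p3, u   [neg-or-rule on 6]
Accessibility: uRu, uRv, vRu, vRv
Branch closes: p3 and not p3 both at u.
Every branch closes (one shown): valid in S5.
S4-tableau for the negation not ((not p2 or p3) implies Box Dia (not p2 or p3)):
1. not ((not p2 or p3) implies Box Dia (not p2 or p3)), u
2. not p2 or p3, u   [neg-implies-rule on 1]
3. not Box Dia (not p2 or p3), u   [neg-implies-rule on 1]
4. p3, u   [or-rule on 2 (branches; this branch)]
5. not Dia (not p2 or p3), v   [neg-Box-rule on 3: fresh world v, uRv]
6. not (not p2 or p3), v   [neg-Dia-rule on 5 via vRv]
7. p2, v   [neg-or-rule on 6]
8. not p3, v   [neg-or-rule on 6]
Accessibility: uRu, uRv, vRv
Complete open branch: countermodel on an S4-frame, so not valid in S4, nor in K, T (the same frame is also a K-frame and a T-frame).

S5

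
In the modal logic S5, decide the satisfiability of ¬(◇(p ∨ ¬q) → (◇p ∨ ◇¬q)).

No, unsatisfiable

1. ¬(◇(p ∨ ¬q) → (◇p ∨ ◇¬q)), 0
2. ◇(p ∨ ¬q), 0
3. ¬(◇p ∨ ◇¬q), 0
4. ¬◇p, 0
5. ¬◇¬q, 0
6. ¬p, 0
7. q, 0
8. p ∨ ¬q, 1
9. ¬p, 1
10. q, 1
11. ¬q, 1
Accessibility: 0R0, 0R1, 1R0, 1R1
Branch closes: q and ¬q both at 1.
All branches of the tableau close; one closing branch shown above.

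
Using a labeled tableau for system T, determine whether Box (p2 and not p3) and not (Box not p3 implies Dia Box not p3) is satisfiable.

Unsatisfiable (every branch closes)

1. Box (p2 and not p3) and not (Box not p3 implies Dia Box not p3), w0
2. Box (p2 and not p3), w0
3. not (Box not p3 implies Dia Box not p3), w0
4. Box not p3, w0
5. not Dia Box not p3, w0
6. p2 and not p3, w0
7. p2, w0
8. not p3, w0
9. not Box not p3, w0
10. p3, w1
11. p2 and not p3, w1
12. p2, w1
13. not p3, w1
Accessibility: w0Rw0, w0Rw1, w1Rw1
Branch closes: p3 and not p3 both at w1.
(One branch shown.) All branches close.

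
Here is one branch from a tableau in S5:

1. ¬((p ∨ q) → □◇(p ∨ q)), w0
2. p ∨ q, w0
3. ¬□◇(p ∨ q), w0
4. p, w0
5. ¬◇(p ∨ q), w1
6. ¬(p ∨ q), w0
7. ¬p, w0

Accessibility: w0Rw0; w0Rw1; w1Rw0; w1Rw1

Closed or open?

Closed

Both p and ¬p appear at w0.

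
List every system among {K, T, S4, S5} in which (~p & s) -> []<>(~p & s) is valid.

S5-tableau for the negation ~((~p & s) -> []<>(~p & s)):
1. ~((~p & s) -> []<>(~p & s)), 0
2. ~p & s, 0   [~->-rule on 1]
3. ~[]<>(~p & s), 0   [~->-rule on 1]
4. ~p, 0   [&-rule on 2]
5. s, 0   [&-rule on 2]
6. ~<>(~p & s), 1   [~[]-rule on 3: fresh world 1, 0R1]
7. ~(~p & s), 0   [~<>-rule on 6 via 1R0]
8. ~(~p & s), 1   [~<>-rule on 6 via 1R1]
9. ~s, 0   [~&-rule on 7 (branches; this branch)]
Accessibility: 0R0, 0R1, 1R0, 1R1
Branch closes: s and ~s both at 0.
Every branch closes (one shown): valid in S5.
S4-tableau for the negation ~((~p & s) -> []<>(~p & s)):
1. ~((~p & s) -> []<>(~p & s)), 0
2. ~p & s, 0   [~->-rule on 1]
3. ~[]<>(~p & s), 0   [~->-rule on 1]
4. ~p, 0   [&-rule on 2]
5. s, 0   [&-rule on 2]
6. ~<>(~p & s), 1   [~[]-rule on 3: fresh world 1, 0R1]
7. ~(~p & s), 1   [~<>-rule on 6 via 1R1]
8. ~s, 1   [~&-rule on 7 (branches; this branch)]
Accessibility: 0R0, 0R1, 1R1
Complete open branch: countermodel on an S4-frame, so not valid in S4, nor in K, T (the same frame is also a K-frame and a T-frame).

S5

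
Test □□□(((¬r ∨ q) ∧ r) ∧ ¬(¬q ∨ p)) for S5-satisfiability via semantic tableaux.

1. □□□(((¬r ∨ q) ∧ r) ∧ ¬(¬q ∨ p)), u
2. □□(((¬r ∨ q) ∧ r) ∧ ¬(¬q ∨ p)), u
3. □(((¬r ∨ q) ∧ r) ∧ ¬(¬q ∨ p)), u
4. ((¬r ∨ q) ∧ r) ∧ ¬(¬q ∨ p), u
5. (¬r ∨ q) ∧ r, u
6. ¬(¬q ∨ p), u
7. ¬r ∨ q, u
8. r, u
9. q, u
10. ¬p, u
Accessibility: uRu

Yes, satisfiable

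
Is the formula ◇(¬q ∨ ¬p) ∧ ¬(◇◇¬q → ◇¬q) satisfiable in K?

Yes, satisfiable

1. ◇(¬q ∨ ¬p) ∧ ¬(◇◇¬q → ◇¬q), u
2. ◇(¬q ∨ ¬p), u
3. ¬(◇◇¬q → ◇¬q), u
4. ◇◇¬q, u
5. ¬◇¬q, u
6. ¬q ∨ ¬p, v
7. q, v
8. ¬p, v
9. ◇¬q, w
10. q, w
11. ¬q, x
Accessibility: uRv, uRw, wRx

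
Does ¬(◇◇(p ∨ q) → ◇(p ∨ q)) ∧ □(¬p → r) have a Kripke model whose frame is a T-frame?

Yes, satisfiable

1. ¬(◇◇(p ∨ q) → ◇(p ∨ q)) ∧ □(¬p → r), 0
2. ¬(◇◇(p ∨ q) → ◇(p ∨ q)), 0   [∧-rule on 1]
3. □(¬p → r), 0   [∧-rule on 1]
4. ◇◇(p ∨ q), 0   [¬→-rule on 2]
5. ¬◇(p ∨ q), 0   [¬→-rule on 2]
6. ¬p → r, 0   [□-rule on 3 via 0R0]
7. ¬(p ∨ q), 0   [¬◇-rule on 5 via 0R0]
8. ¬p, 0   [¬∨-rule on 7]
9. ¬q, 0   [¬∨-rule on 7]
10. r, 0   [→-rule on 6 (branches; this branch)]
11. ◇(p ∨ q), 1   [◇-rule on 4: fresh world 1, 0R1]
12. ¬p → r, 1   [□-rule on 3 via 0R1]
13. ¬(p ∨ q), 1   [¬◇-rule on 5 via 0R1]
14. ¬p, 1   [¬∨-rule on 13]
15. ¬q, 1   [¬∨-rule on 13]
16. r, 1   [→-rule on 12 (branches; this branch)]
17. p ∨ q, 2   [◇-rule on 11: fresh world 2, 1R2]
18. q, 2   [∨-rule on 17 (branches; this branch)]
Accessibility: 0R0, 0R1, 1R1, 1R2, 2R2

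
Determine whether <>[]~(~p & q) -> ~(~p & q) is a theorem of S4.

Not valid

Tableau for the negation ~(<>[]~(~p & q) -> ~(~p & q)):
1. ~(<>[]~(~p & q) -> ~(~p & q)), w0
2. <>[]~(~p & q), w0
3. ~p & q, w0
4. ~p, w0
5. q, w0
6. []~(~p & q), w1
7. ~(~p & q), w1
8. ~q, w1
Accessibility: w0Rw0, w0Rw1, w1Rw1
The negation has an open branch (countermodel exists).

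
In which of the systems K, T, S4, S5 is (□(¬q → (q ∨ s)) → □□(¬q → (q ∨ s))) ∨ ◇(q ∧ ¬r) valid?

S4, S5

T-tableau for the negation ¬((□(¬q → (q ∨ s)) → □□(¬q → (q ∨ s))) ∨ ◇(q ∧ ¬r)):
1. ¬((□(¬q → (q ∨ s)) → □□(¬q → (q ∨ s))) ∨ ◇(q ∧ ¬r)), 0
2. ¬(□(¬q → (q ∨ s)) → □□(¬q → (q ∨ s))), 0
3. ¬◇(q ∧ ¬r), 0
4. □(¬q → (q ∨ s)), 0
5. ¬□□(¬q → (q ∨ s)), 0
6. ¬(q ∧ ¬r), 0
7. ¬q → (q ∨ s), 0
8. r, 0
9. q ∨ s, 0
10. s, 0
11. ¬□(¬q → (q ∨ s)), 1
12. ¬(q ∧ ¬r), 1
13. ¬q → (q ∨ s), 1
14. r, 1
15. q ∨ s, 1
16. s, 1
17. ¬(¬q → (q ∨ s)), 2
18. ¬q, 2
19. ¬(q ∨ s), 2
20. ¬s, 2
Accessibility: 0R0, 0R1, 1R1, 1R2, 2R2
Complete open branch: countermodel on a T-frame, so not valid in T, nor in K (the same frame is also a K-frame).
S4-tableau for the negation ¬((□(¬q → (q ∨ s)) → □□(¬q → (q ∨ s))) ∨ ◇(q ∧ ¬r)):
1. ¬((□(¬q → (q ∨ s)) → □□(¬q → (q ∨ s))) ∨ ◇(q ∧ ¬r)), 0
2. ¬(□(¬q → (q ∨ s)) → □□(¬q → (q ∨ s))), 0
3. ¬◇(q ∧ ¬r), 0
4. □(¬q → (q ∨ s)), 0
5. ¬□□(¬q → (q ∨ s)), 0
6. ¬(q ∧ ¬r), 0
7. ¬q → (q ∨ s), 0
8. r, 0
9. q ∨ s, 0
10. s, 0
11. ¬□(¬q → (q ∨ s)), 1
12. ¬(q ∧ ¬r), 1
13. ¬q → (q ∨ s), 1
14. r, 1
15. q ∨ s, 1
16. s, 1
17. ¬(¬q → (q ∨ s)), 2
18. ¬q, 2
19. ¬(q ∨ s), 2
20. ¬s, 2
21. ¬(q ∧ ¬r), 2
22. ¬q → (q ∨ s), 2
23. r, 2
24. q ∨ s, 2
25. s, 2
Accessibility: 0R0, 0R1, 0R2, 1R1, 1R2, 2R2
Branch closes: s and ¬s both at 2.
Every branch closes (one shown): valid in S4, hence also in S5 (every theorem of S4 is a theorem of S5).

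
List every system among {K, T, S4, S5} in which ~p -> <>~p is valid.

T-tableau for the negation ~(~p -> <>~p):
1. ~(~p -> <>~p), 0
2. ~p, 0
3. ~<>~p, 0
4. p, 0
Accessibility: 0R0
Branch closes: p and ~p both at 0.
Every branch closes (one shown): valid in T, hence also in S4, S5 (every theorem of T is a theorem of S4 and S5).
K-tableau for the negation ~(~p -> <>~p):
1. ~(~p -> <>~p), 0
2. ~p, 0
3. ~<>~p, 0
Complete open branch: countermodel on a K-frame, so not valid in K.

T, S4, S5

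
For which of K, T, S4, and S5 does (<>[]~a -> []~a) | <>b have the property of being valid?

S5

S5-tableau for the negation ~((<>[]~a -> []~a) | <>b):
1. ~((<>[]~a -> []~a) | <>b), w0
2. ~(<>[]~a -> []~a), w0
3. ~<>b, w0
4. <>[]~a, w0
5. ~[]~a, w0
6. ~b, w0
7. []~a, w1
8. ~b, w1
9. ~a, w0
10. ~a, w1
11. a, w2
12. ~b, w2
13. ~a, w2
Accessibility: w0Rw0, w0Rw1, w0Rw2, w1Rw0, w1Rw1, w1Rw2, w2Rw0, w2Rw1, w2Rw2
Branch closes: a and ~a both at w2.
Every branch closes (one shown): valid in S5.
S4-tableau for the negation ~((<>[]~a -> []~a) | <>b):
1. ~((<>[]~a -> []~a) | <>b), w0
2. ~(<>[]~a -> []~a), w0
3. ~<>b, w0
4. <>[]~a, w0
5. ~[]~a, w0
6. ~b, w0
7. []~a, w1
8. ~b, w1
9. ~a, w1
10. a, w2
11. ~b, w2
Accessibility: w0Rw0, w0Rw1, w0Rw2, w1Rw1, w2Rw2
Complete open branch: countermodel on an S4-frame, so not valid in S4, nor in K, T (the same frame is also a K-frame and a T-frame).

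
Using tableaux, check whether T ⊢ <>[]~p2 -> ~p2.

No, not valid

Tableau for the negation ~(<>[]~p2 -> ~p2):
1. ~(<>[]~p2 -> ~p2), u
2. <>[]~p2, u
3. p2, u
4. []~p2, v
5. ~p2, v
Accessibility: uRu, uRv, vRv
The negation has an open branch (countermodel exists).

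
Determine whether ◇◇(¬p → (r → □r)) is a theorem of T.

Tableau for the negation ¬◇◇(¬p → (r → □r)):
1. ¬◇◇(¬p → (r → □r)), w0
2. ¬◇(¬p → (r → □r)), w0
3. ¬(¬p → (r → □r)), w0
4. ¬p, w0
5. ¬(r → □r), w0
6. r, w0
7. ¬□r, w0
8. ¬r, w1
9. ¬◇(¬p → (r → □r)), w1
10. ¬(¬p → (r → □r)), w1
11. ¬p, w1
12. ¬(r → □r), w1
13. r, w1
14. ¬□r, w1
Accessibility: w0Rw0, w0Rw1, w1Rw1
Branch closes: r and ¬r both at w1.
All branches of the negation close; one closing branch shown above.

Valid in T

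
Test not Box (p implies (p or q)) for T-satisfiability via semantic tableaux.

No, unsatisfiable

1. not Box (p implies (p or q)), w0
2. not (p implies (p or q)), w1   [neg-Box-rule on 1: fresh world w1, w0Rw1]
3. p, w1   [neg-implies-rule on 2]
4. not (p or q), w1   [neg-implies-rule on 2]
5. not p, w1   [neg-or-rule on 4]
6. not q, w1   [neg-or-rule on 4]
Accessibility: w0Rw0, w0Rw1, w1Rw1
Branch closes: p and not p both at w1.
All branches of the tableau close; one closing branch shown above.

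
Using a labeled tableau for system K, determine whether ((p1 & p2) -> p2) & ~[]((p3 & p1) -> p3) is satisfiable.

No, unsatisfiable

1. ((p1 & p2) -> p2) & ~[]((p3 & p1) -> p3), u
2. (p1 & p2) -> p2, u
3. ~[]((p3 & p1) -> p3), u
4. ~(p1 & p2), u
5. ~p2, u
6. ~((p3 & p1) -> p3), v
7. p3 & p1, v
8. ~p3, v
9. p3, v
10. p1, v
Accessibility: uRv
Branch closes: p3 and ~p3 both at v.
All branches of the tableau close; one closing branch shown above.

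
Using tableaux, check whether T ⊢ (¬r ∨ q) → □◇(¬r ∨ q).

Not valid

Tableau for the negation ¬((¬r ∨ q) → □◇(¬r ∨ q)):
1. ¬((¬r ∨ q) → □◇(¬r ∨ q)), 0
2. ¬r ∨ q, 0
3. ¬□◇(¬r ∨ q), 0
4. q, 0
5. ¬◇(¬r ∨ q), 1
6. ¬(¬r ∨ q), 1
7. r, 1
8. ¬q, 1
Accessibility: 0R0, 0R1, 1R1
The negation has an open branch (countermodel exists).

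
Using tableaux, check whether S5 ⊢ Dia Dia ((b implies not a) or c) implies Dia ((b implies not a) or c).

Tableau for the negation not (Dia Dia ((b implies not a) or c) implies Dia ((b implies not a) or c)):
1. not (Dia Dia ((b implies not a) or c) implies Dia ((b implies not a) or c)), w0
2. Dia Dia ((b implies not a) or c), w0
3. not Dia ((b implies not a) or c), w0
4. not ((b implies not a) or c), w0
5. not (b implies not a), w0
6. not c, w0
7. b, w0
8. a, w0
9. Dia ((b implies not a) or c), w1
10. not ((b implies not a) or c), w1
11. not (b implies not a), w1
12. not c, w1
13. b, w1
14. a, w1
15. (b implies not a) or c, w2
16. not ((b implies not a) or c), w2
17. not (b implies not a), w2
18. not c, w2
19. b, w2
20. a, w2
21. b implies not a, w2
22. not a, w2
Accessibility: w0Rw0, w0Rw1, w0Rw2, w1Rw0, w1Rw1, w1Rw2, w2Rw0, w2Rw1, w2Rw2
Branch closes: a and not a both at w2.
Every branch of the negation's tableau closes; the branch above is one of them.

Yes, valid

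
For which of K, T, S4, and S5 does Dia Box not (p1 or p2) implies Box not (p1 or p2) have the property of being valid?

S4-tableau for the negation not (Dia Box not (p1 or p2) implies Box not (p1 or p2)):
1. not (Dia Box not (p1 or p2) implies Box not (p1 or p2)), w0
2. Dia Box not (p1 or p2), w0   [neg-implies-rule on 1]
3. not Box not (p1 or p2), w0   [neg-implies-rule on 1]
4. Box not (p1 or p2), w1   [Dia-rule on 2: fresh world w1, w0Rw1]
5. not (p1 or p2), w1   [Box-rule on 4 via w1Rw1]
6. not p1, w1   [neg-or-rule on 5]
7. not p2, w1   [neg-or-rule on 5]
8. p1 or p2, w2   [neg-Box-rule on 3: fresh world w2, w0Rw2]
9. p2, w2   [or-rule on 8 (branches; this branch)]
Accessibility: w0Rw0, w0Rw1, w0Rw2, w1Rw1, w2Rw2
Complete open branch: countermodel on an S4-frame, so not valid in S4, nor in K, T (the same frame is also a K-frame and a T-frame).
S5-tableau for the negation not (Dia Box not (p1 or p2) implies Box not (p1 or p2)):
1. not (Dia Box not (p1 or p2) implies Box not (p1 or p2)), w0
2. Dia Box not (p1 or p2), w0   [neg-implies-rule on 1]
3. not Box not (p1 or p2), w0   [neg-implies-rule on 1]
4. Box not (p1 or p2), w1   [Dia-rule on 2: fresh world w1, w0Rw1]
5. not (p1 or p2), w0   [Box-rule on 4 via w1Rw0]
6. not p1, w0   [neg-or-rule on 5]
7. not p2, w0   [neg-or-rule on 5]
8. not (p1 or p2), w1   [Box-rule on 4 via w1Rw1]
9. not p1, w1   [neg-or-rule on 8]
10. not p2, w1   [neg-or-rule on 8]
11. p1 or p2, w2   [neg-Box-rule on 3: fresh world w2, w0Rw2]
12. not (p1 or p2), w2   [Box-rule on 4 via w1Rw2]
13. not p1, w2   [neg-or-rule on 12]
14. not p2, w2   [neg-or-rule on 12]
15. p2, w2   [or-rule on 11 (branches; this branch)]
Accessibility: w0Rw0, w0Rw1, w0Rw2, w1Rw0, w1Rw1, w1Rw2, w2Rw0, w2Rw1, w2Rw2
Branch closes: p2 and not p2 both at w2.
Every branch closes (one shown): valid in S5.

S5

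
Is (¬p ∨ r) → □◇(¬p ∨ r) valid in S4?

Tableau for the negation ¬((¬p ∨ r) → □◇(¬p ∨ r)):
1. ¬((¬p ∨ r) → □◇(¬p ∨ r)), u
2. ¬p ∨ r, u   [¬→-rule on 1]
3. ¬□◇(¬p ∨ r), u   [¬→-rule on 1]
4. r, u   [∨-rule on 2 (branches; this branch)]
5. ¬◇(¬p ∨ r), v   [¬□-rule on 3: fresh world v, uRv]
6. ¬(¬p ∨ r), v   [¬◇-rule on 5 via vRv]
7. p, v   [¬∨-rule on 6]
8. ¬r, v   [¬∨-rule on 6]
Accessibility: uRu, uRv, vRv
The negation has an open branch (countermodel exists).

Invalid (countermodel exists)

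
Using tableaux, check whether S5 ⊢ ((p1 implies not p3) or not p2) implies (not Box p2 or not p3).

Invalid (countermodel exists)

Tableau for the negation not (((p1 implies not p3) or not p2) implies (not Box p2 or not p3)):
1. not (((p1 implies not p3) or not p2) implies (not Box p2 or not p3)), 0
2. (p1 implies not p3) or not p2, 0
3. not (not Box p2 or not p3), 0
4. Box p2, 0
5. p3, 0
6. p2, 0
7. p1 implies not p3, 0
8. not p1, 0
Accessibility: 0R0
The negation has an open branch (countermodel exists).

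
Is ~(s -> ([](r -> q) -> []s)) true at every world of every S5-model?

Not valid

Tableau for the negation s -> ([](r -> q) -> []s):
1. s -> ([](r -> q) -> []s), u
2. [](r -> q) -> []s, u
3. []s, u
4. s, u
Accessibility: uRu
The negation has an open branch (countermodel exists).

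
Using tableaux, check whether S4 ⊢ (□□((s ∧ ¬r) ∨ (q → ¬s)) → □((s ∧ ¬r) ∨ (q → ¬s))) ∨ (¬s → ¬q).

Valid

Tableau for the negation ¬((□□((s ∧ ¬r) ∨ (q → ¬s)) → □((s ∧ ¬r) ∨ (q → ¬s))) ∨ (¬s → ¬q)):
1. ¬((□□((s ∧ ¬r) ∨ (q → ¬s)) → □((s ∧ ¬r) ∨ (q → ¬s))) ∨ (¬s → ¬q)), u
2. ¬(□□((s ∧ ¬r) ∨ (q → ¬s)) → □((s ∧ ¬r) ∨ (q → ¬s))), u
3. ¬(¬s → ¬q), u
4. □□((s ∧ ¬r) ∨ (q → ¬s)), u
5. ¬□((s ∧ ¬r) ∨ (q → ¬s)), u
6. ¬s, u
7. q, u
8. □((s ∧ ¬r) ∨ (q → ¬s)), u
9. (s ∧ ¬r) ∨ (q → ¬s), u
10. q → ¬s, u
11. ¬((s ∧ ¬r) ∨ (q → ¬s)), v
12. ¬(s ∧ ¬r), v
13. ¬(q → ¬s), v
14. q, v
15. s, v
16. □((s ∧ ¬r) ∨ (q → ¬s)), v
17. (s ∧ ¬r) ∨ (q → ¬s), v
18. r, v
19. q → ¬s, v
20. ¬s, v
Accessibility: uRu, uRv, vRv
Branch closes: s and ¬s both at v.
All branches of the negation close; one closing branch shown above.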